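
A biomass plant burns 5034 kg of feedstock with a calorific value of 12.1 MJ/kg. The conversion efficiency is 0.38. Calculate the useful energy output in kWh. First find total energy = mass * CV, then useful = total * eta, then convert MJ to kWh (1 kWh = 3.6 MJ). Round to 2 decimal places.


Total energy = mass * CV = 5034 * 12.1 = 60911.4 MJ
Useful energy = total * eta = 60911.4 * 0.38 = 23146.33 MJ
Convert to kWh: 23146.33 / 3.6
Useful energy = 6429.54 kWh

6429.54


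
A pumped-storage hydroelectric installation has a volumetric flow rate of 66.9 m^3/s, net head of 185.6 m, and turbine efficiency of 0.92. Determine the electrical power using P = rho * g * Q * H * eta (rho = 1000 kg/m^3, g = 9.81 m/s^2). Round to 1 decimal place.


Apply the hydropower formula P = rho * g * Q * H * eta
rho * g = 1000 * 9.81 = 9810.0
P = 9810.0 * 66.9 * 185.6 * 0.92
P = 112062659.3 W

112062659.3


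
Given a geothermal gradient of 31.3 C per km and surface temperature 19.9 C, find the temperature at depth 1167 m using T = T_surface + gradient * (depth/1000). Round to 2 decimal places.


Convert depth to km: 1167 / 1000 = 1.167 km
Temperature increase = gradient * depth_km = 31.3 * 1.167 = 36.53 C
Temperature at depth = T_surface + delta_T = 19.9 + 36.53
T = 56.43 C

56.43


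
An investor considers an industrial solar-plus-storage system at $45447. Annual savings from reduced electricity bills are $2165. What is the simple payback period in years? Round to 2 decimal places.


Simple payback period = initial cost / annual savings
Payback = 45447 / 2165
Payback = 20.99 years

20.99


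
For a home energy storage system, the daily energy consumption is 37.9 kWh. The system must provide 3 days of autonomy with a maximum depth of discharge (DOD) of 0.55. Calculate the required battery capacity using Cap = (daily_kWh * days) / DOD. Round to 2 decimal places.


Total energy needed = daily * days = 37.9 * 3 = 113.7 kWh
Account for depth of discharge:
  Cap = total_energy / DOD = 113.7 / 0.55
  Cap = 206.73 kWh

206.73


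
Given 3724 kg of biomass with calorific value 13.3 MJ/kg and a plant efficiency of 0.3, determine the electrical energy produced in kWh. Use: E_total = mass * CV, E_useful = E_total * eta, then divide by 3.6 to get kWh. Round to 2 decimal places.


Total energy = mass * CV = 3724 * 13.3 = 49529.2 MJ
Useful energy = total * eta = 49529.2 * 0.3 = 14858.76 MJ
Convert to kWh: 14858.76 / 3.6
Useful energy = 4127.43 kWh

4127.43


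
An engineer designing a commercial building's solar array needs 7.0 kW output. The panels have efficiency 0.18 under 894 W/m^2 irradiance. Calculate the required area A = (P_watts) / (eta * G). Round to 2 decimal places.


Convert target power to watts: P = 7.0 * 1000 = 7000.0 W
Compute denominator: eta * G = 0.18 * 894 = 160.92
Required area A = P / (eta * G) = 7000.0 / 160.92
A = 43.50 m^2

43.50


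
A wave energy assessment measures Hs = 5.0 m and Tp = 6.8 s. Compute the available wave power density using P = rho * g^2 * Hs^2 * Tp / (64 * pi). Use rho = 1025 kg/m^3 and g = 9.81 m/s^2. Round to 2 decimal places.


Apply wave power formula:
  g^2 = 9.81^2 = 96.2361
  Hs^2 = 5.0^2 = 25.0
  Numerator = rho * g^2 * Hs^2 * Tp = 1025 * 96.2361 * 25.0 * 6.8 = 16769140.43
  Denominator = 64 * pi = 201.0619
  P = 16769140.43 / 201.0619 = 83402.86 W/m

83402.86


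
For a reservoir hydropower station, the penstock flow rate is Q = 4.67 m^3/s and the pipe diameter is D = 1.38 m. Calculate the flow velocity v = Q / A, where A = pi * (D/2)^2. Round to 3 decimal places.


Compute pipe cross-sectional area:
  A = pi * (D/2)^2 = pi * (1.38/2)^2 = 1.4957 m^2
Calculate velocity:
  v = Q / A = 4.67 / 1.4957
  v = 3.122 m/s

3.122


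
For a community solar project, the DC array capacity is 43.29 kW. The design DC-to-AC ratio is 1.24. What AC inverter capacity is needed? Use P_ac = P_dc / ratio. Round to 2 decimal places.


The inverter AC capacity is determined by the DC/AC ratio.
Given: P_dc = 43.29 kW, DC/AC ratio = 1.24
P_ac = P_dc / ratio = 43.29 / 1.24
P_ac = 34.91 kW

34.91


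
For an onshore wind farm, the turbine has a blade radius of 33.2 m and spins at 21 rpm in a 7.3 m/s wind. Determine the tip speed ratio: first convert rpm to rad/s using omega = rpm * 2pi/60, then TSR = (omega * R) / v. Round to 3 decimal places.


Convert rotational speed to rad/s:
  omega = 21 * 2 * pi / 60 = 2.1991 rad/s
Compute tip speed:
  v_tip = omega * R = 2.1991 * 33.2 = 73.011 m/s
Tip speed ratio:
  TSR = v_tip / v_wind = 73.011 / 7.3 = 10.001

10.001


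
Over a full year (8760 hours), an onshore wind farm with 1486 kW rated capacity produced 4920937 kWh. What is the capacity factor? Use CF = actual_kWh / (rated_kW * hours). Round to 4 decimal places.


Capacity factor = actual output / maximum possible output
Maximum possible = rated * hours = 1486 * 8760 = 13017360 kWh
CF = 4920937 / 13017360
CF = 0.3780

0.3780


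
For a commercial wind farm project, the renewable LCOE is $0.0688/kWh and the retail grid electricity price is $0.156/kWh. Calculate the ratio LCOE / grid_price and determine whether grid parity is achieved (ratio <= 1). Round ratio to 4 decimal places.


Compare LCOE to grid price:
  LCOE = $0.0688/kWh, Grid price = $0.156/kWh
  Ratio = LCOE / grid_price = 0.0688 / 0.156 = 0.4410
  Grid parity achieved (ratio <= 1)? yes

0.4410


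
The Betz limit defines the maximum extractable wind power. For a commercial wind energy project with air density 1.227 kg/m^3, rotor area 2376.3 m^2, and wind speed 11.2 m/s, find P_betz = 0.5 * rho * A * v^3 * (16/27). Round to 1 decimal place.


The Betz coefficient Cp_max = 16/27 = 0.5926
v^3 = 11.2^3 = 1404.928
P_betz = 0.5 * rho * A * v^3 * Cp_max
P_betz = 0.5 * 1.227 * 2376.3 * 1404.928 * 0.5926
P_betz = 1213741.3 W

1213741.3


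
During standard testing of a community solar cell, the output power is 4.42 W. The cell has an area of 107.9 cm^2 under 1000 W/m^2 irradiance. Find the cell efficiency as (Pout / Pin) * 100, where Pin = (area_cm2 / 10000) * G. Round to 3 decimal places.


First compute the input power:
  Pin = area_cm2 / 10000 * G = 107.9 / 10000 * 1000 = 10.79 W
Then compute efficiency:
  Efficiency = (Pout / Pin) * 100 = (4.42 / 10.79) * 100
  Efficiency = 40.964%

40.964


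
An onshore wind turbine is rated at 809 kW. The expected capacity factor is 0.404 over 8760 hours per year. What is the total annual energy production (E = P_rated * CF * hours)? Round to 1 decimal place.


Annual energy = rated_kW * capacity_factor * hours_per_year
Given: P_rated = 809 kW, CF = 0.404, hours = 8760
E = 809 * 0.404 * 8760
E = 2863083.4 kWh

2863083.4


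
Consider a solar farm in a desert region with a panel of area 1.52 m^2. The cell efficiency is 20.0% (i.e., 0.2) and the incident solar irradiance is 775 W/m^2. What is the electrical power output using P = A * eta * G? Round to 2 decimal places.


Use the solar power formula P = A * eta * G.
Given: A = 1.52 m^2, eta = 0.2, G = 775 W/m^2
P = 1.52 * 0.2 * 775
P = 235.60 W

235.60


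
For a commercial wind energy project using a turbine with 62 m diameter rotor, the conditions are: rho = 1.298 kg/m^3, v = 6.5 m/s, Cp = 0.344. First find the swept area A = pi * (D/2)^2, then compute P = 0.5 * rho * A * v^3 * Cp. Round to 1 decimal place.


Step 1 -- Compute swept area:
  A = pi * (D/2)^2 = pi * (62/2)^2 = 3019.07 m^2
Step 2 -- Apply wind power equation:
  P = 0.5 * rho * A * v^3 * Cp
  v^3 = 6.5^3 = 274.625
  P = 0.5 * 1.298 * 3019.07 * 274.625 * 0.344
  P = 185104.3 W

185104.3


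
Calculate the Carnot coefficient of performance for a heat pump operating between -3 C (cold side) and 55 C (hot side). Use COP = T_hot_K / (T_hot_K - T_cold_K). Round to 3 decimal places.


Convert to Kelvin:
  T_hot = 55 + 273.15 = 328.15 K
  T_cold = -3 + 273.15 = 270.15 K
Apply Carnot COP formula:
  COP = T_hot_K / (T_hot_K - T_cold_K) = 328.15 / 58.0
  COP = 5.658

5.658


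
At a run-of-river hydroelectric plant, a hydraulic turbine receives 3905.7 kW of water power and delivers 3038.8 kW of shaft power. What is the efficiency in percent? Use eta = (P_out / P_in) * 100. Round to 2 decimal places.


Turbine efficiency = (output power / input power) * 100
eta = (3038.8 / 3905.7) * 100
eta = 77.80%

77.80


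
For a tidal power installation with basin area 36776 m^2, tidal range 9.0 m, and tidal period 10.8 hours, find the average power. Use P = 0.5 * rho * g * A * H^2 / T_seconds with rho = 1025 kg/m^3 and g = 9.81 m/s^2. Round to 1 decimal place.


Convert period to seconds: T = 10.8 * 3600 = 38880.0 s
H^2 = 9.0^2 = 81.0
P = 0.5 * rho * g * A * H^2 / T
P = 0.5 * 1025 * 9.81 * 36776 * 81.0 / 38880.0
P = 385199.9 W

385199.9


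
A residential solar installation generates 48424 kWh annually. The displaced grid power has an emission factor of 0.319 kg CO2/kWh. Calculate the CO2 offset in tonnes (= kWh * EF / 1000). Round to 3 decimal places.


CO2 offset in kg = generation * emission_factor
CO2 offset = 48424 * 0.319 = 15447.26 kg
Convert to tonnes:
  CO2 offset = 15447.26 / 1000 = 15.447 tonnes

15.447


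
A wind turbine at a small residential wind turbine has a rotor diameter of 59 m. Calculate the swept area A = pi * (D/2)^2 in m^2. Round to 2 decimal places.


Compute the rotor radius:
  r = D / 2 = 59 / 2 = 29.5 m
Calculate swept area:
  A = pi * r^2 = pi * 29.5^2
  A = 2733.97 m^2

2733.97


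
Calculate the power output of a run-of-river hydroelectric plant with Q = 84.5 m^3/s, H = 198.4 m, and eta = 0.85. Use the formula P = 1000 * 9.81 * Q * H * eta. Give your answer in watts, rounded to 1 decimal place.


Apply the hydropower formula P = rho * g * Q * H * eta
rho * g = 1000 * 9.81 = 9810.0
P = 9810.0 * 84.5 * 198.4 * 0.85
P = 139793284.8 W

139793284.8


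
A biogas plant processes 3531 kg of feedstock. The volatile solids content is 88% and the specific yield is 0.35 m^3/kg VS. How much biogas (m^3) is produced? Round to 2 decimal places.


Compute volatile solids:
  VS = mass * VS_fraction = 3531 * 0.88 = 3107.28 kg
Calculate biogas volume:
  Biogas = VS * specific_yield = 3107.28 * 0.35
  Biogas = 1087.55 m^3

1087.55


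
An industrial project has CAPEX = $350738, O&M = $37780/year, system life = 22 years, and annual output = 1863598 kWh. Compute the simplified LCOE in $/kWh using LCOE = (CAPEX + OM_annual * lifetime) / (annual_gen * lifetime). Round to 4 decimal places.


Total cost = CAPEX + OM * lifetime = 350738 + 37780 * 22 = 350738 + 831160 = 1181898
Total generation = annual * lifetime = 1863598 * 22 = 40999156 kWh
LCOE = 1181898 / 40999156
LCOE = 0.0288 $/kWh

0.0288


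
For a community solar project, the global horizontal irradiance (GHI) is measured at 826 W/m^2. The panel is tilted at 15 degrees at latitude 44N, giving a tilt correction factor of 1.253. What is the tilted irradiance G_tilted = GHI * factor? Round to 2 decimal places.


Identify the given values:
  GHI = 826 W/m^2, tilt correction factor = 1.253
Apply the formula G_tilted = GHI * factor:
  G_tilted = 826 * 1.253
  G_tilted = 1034.98 W/m^2

1034.98


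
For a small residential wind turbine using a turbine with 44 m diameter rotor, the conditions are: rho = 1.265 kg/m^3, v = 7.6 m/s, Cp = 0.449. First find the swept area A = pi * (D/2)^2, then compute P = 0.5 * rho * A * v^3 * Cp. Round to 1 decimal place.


Step 1 -- Compute swept area:
  A = pi * (D/2)^2 = pi * (44/2)^2 = 1520.53 m^2
Step 2 -- Apply wind power equation:
  P = 0.5 * rho * A * v^3 * Cp
  v^3 = 7.6^3 = 438.976
  P = 0.5 * 1.265 * 1520.53 * 438.976 * 0.449
  P = 189558.3 W

189558.3


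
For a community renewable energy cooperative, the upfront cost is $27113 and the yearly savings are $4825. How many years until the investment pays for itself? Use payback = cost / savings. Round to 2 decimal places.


Simple payback period = initial cost / annual savings
Payback = 27113 / 4825
Payback = 5.62 years

5.62


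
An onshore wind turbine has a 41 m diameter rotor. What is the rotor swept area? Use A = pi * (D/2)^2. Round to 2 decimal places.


Compute the rotor radius:
  r = D / 2 = 41 / 2 = 20.5 m
Calculate swept area:
  A = pi * r^2 = pi * 20.5^2
  A = 1320.25 m^2

1320.25


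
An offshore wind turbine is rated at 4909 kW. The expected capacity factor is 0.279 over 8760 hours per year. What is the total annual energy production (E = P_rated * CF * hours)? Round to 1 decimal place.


Annual energy = rated_kW * capacity_factor * hours_per_year
Given: P_rated = 4909 kW, CF = 0.279, hours = 8760
E = 4909 * 0.279 * 8760
E = 11997792.4 kWh

11997792.4


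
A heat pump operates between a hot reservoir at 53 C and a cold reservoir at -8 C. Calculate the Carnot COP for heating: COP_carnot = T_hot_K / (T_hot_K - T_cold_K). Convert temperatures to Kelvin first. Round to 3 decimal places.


Convert to Kelvin:
  T_hot = 53 + 273.15 = 326.15 K
  T_cold = -8 + 273.15 = 265.15 K
Apply Carnot COP formula:
  COP = T_hot_K / (T_hot_K - T_cold_K) = 326.15 / 61.0
  COP = 5.347

5.347


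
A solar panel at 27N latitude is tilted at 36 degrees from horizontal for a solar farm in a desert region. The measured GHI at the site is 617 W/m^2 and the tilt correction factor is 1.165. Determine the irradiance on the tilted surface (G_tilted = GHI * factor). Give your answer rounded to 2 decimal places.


Identify the given values:
  GHI = 617 W/m^2, tilt correction factor = 1.165
Apply the formula G_tilted = GHI * factor:
  G_tilted = 617 * 1.165
  G_tilted = 718.81 W/m^2

718.81


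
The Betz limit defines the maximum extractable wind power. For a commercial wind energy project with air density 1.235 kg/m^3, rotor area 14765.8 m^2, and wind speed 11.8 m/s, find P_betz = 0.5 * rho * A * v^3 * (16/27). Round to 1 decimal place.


The Betz coefficient Cp_max = 16/27 = 0.5926
v^3 = 11.8^3 = 1643.032
P_betz = 0.5 * rho * A * v^3 * Cp_max
P_betz = 0.5 * 1.235 * 14765.8 * 1643.032 * 0.5926
P_betz = 8877612.5 W

8877612.5


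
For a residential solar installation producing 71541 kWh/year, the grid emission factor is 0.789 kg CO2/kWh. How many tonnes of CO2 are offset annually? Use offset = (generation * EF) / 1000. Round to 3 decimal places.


CO2 offset in kg = generation * emission_factor
CO2 offset = 71541 * 0.789 = 56445.85 kg
Convert to tonnes:
  CO2 offset = 56445.85 / 1000 = 56.446 tonnes

56.446


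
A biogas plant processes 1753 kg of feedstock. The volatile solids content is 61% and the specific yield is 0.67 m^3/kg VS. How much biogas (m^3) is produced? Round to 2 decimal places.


Compute volatile solids:
  VS = mass * VS_fraction = 1753 * 0.61 = 1069.33 kg
Calculate biogas volume:
  Biogas = VS * specific_yield = 1069.33 * 0.67
  Biogas = 716.45 m^3

716.45


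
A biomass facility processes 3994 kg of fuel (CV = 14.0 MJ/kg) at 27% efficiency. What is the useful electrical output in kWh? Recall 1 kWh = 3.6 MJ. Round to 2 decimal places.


Total energy = mass * CV = 3994 * 14.0 = 55916.0 MJ
Useful energy = total * eta = 55916.0 * 0.27 = 15097.32 MJ
Convert to kWh: 15097.32 / 3.6
Useful energy = 4193.70 kWh

4193.70


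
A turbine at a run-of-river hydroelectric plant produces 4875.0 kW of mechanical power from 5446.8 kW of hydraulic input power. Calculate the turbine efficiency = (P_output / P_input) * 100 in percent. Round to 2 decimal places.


Turbine efficiency = (output power / input power) * 100
eta = (4875.0 / 5446.8) * 100
eta = 89.50%

89.50


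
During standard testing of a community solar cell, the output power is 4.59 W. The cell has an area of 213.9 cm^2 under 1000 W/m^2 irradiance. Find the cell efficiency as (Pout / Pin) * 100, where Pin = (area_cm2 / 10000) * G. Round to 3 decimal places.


First compute the input power:
  Pin = area_cm2 / 10000 * G = 213.9 / 10000 * 1000 = 21.39 W
Then compute efficiency:
  Efficiency = (Pout / Pin) * 100 = (4.59 / 21.39) * 100
  Efficiency = 21.459%

21.459


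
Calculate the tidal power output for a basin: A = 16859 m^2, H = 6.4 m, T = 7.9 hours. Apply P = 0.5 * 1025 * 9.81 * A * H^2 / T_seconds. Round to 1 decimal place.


Convert period to seconds: T = 7.9 * 3600 = 28440.0 s
H^2 = 6.4^2 = 40.96
P = 0.5 * rho * g * A * H^2 / T
P = 0.5 * 1025 * 9.81 * 16859 * 40.96 / 28440.0
P = 122074.5 W

122074.5


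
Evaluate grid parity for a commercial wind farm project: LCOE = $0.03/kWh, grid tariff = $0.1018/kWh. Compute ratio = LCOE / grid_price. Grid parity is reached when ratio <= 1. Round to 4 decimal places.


Compare LCOE to grid price:
  LCOE = $0.03/kWh, Grid price = $0.1018/kWh
  Ratio = LCOE / grid_price = 0.03 / 0.1018 = 0.2947
  Grid parity achieved (ratio <= 1)? yes

0.2947


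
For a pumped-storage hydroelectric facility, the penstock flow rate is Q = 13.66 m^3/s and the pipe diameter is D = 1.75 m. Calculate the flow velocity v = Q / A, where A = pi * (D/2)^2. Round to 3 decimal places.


Compute pipe cross-sectional area:
  A = pi * (D/2)^2 = pi * (1.75/2)^2 = 2.4053 m^2
Calculate velocity:
  v = Q / A = 13.66 / 2.4053
  v = 5.679 m/s

5.679


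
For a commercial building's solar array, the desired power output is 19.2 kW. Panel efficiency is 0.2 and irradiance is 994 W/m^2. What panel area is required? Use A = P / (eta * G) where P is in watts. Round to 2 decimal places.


Convert target power to watts: P = 19.2 * 1000 = 19200.0 W
Compute denominator: eta * G = 0.2 * 994 = 198.8
Required area A = P / (eta * G) = 19200.0 / 198.8
A = 96.58 m^2

96.58


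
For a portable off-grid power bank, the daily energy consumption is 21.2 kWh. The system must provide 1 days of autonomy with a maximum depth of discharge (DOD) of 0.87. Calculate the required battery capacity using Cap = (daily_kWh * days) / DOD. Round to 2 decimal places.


Total energy needed = daily * days = 21.2 * 1 = 21.2 kWh
Account for depth of discharge:
  Cap = total_energy / DOD = 21.2 / 0.87
  Cap = 24.37 kWh

24.37


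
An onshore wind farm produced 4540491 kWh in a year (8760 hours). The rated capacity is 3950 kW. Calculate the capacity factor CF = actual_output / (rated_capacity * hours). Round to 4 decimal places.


Capacity factor = actual output / maximum possible output
Maximum possible = rated * hours = 3950 * 8760 = 34602000 kWh
CF = 4540491 / 34602000
CF = 0.1312

0.1312


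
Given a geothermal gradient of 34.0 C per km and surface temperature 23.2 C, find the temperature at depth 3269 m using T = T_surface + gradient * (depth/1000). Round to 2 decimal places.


Convert depth to km: 3269 / 1000 = 3.269 km
Temperature increase = gradient * depth_km = 34.0 * 3.269 = 111.15 C
Temperature at depth = T_surface + delta_T = 23.2 + 111.15
T = 134.35 C

134.35


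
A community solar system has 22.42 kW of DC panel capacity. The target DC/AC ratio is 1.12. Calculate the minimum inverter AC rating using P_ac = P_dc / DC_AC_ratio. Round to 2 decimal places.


The inverter AC capacity is determined by the DC/AC ratio.
Given: P_dc = 22.42 kW, DC/AC ratio = 1.12
P_ac = P_dc / ratio = 22.42 / 1.12
P_ac = 20.02 kW

20.02


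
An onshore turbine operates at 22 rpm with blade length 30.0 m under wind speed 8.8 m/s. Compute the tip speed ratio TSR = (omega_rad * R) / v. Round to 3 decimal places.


Convert rotational speed to rad/s:
  omega = 22 * 2 * pi / 60 = 2.3038 rad/s
Compute tip speed:
  v_tip = omega * R = 2.3038 * 30.0 = 69.115 m/s
Tip speed ratio:
  TSR = v_tip / v_wind = 69.115 / 8.8 = 7.854

7.854


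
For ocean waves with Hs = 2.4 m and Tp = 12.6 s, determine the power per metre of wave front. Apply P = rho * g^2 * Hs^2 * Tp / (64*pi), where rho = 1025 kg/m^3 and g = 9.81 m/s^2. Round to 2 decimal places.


Apply wave power formula:
  g^2 = 9.81^2 = 96.2361
  Hs^2 = 2.4^2 = 5.76
  Numerator = rho * g^2 * Hs^2 * Tp = 1025 * 96.2361 * 5.76 * 12.6 = 7159041.97
  Denominator = 64 * pi = 201.0619
  P = 7159041.97 / 201.0619 = 35606.15 W/m

35606.15


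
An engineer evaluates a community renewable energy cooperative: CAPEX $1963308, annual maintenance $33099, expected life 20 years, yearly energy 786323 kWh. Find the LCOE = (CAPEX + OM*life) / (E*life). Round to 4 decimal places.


Total cost = CAPEX + OM * lifetime = 1963308 + 33099 * 20 = 1963308 + 661980 = 2625288
Total generation = annual * lifetime = 786323 * 20 = 15726460 kWh
LCOE = 2625288 / 15726460
LCOE = 0.1669 $/kWh

0.1669


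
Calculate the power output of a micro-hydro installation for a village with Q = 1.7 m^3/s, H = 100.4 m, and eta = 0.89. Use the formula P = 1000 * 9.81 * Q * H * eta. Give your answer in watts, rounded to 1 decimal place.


Apply the hydropower formula P = rho * g * Q * H * eta
rho * g = 1000 * 9.81 = 9810.0
P = 9810.0 * 1.7 * 100.4 * 0.89
P = 1490190.0 W

1490190.0


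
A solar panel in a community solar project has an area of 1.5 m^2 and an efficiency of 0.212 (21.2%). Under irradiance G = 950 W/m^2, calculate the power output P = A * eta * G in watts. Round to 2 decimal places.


Use the solar power formula P = A * eta * G.
Given: A = 1.5 m^2, eta = 0.212, G = 950 W/m^2
P = 1.5 * 0.212 * 950
P = 302.10 W

302.10


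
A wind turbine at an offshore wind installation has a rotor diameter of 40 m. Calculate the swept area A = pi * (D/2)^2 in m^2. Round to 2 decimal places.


Compute the rotor radius:
  r = D / 2 = 40 / 2 = 20.0 m
Calculate swept area:
  A = pi * r^2 = pi * 20.0^2
  A = 1256.64 m^2

1256.64


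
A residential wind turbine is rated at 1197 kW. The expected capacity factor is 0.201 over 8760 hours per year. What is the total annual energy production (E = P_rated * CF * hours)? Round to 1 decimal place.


Annual energy = rated_kW * capacity_factor * hours_per_year
Given: P_rated = 1197 kW, CF = 0.201, hours = 8760
E = 1197 * 0.201 * 8760
E = 2107629.7 kWh

2107629.7


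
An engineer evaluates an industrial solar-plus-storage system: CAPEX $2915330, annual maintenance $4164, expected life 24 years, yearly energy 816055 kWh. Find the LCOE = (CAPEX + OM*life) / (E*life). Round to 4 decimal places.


Total cost = CAPEX + OM * lifetime = 2915330 + 4164 * 24 = 2915330 + 99936 = 3015266
Total generation = annual * lifetime = 816055 * 24 = 19585320 kWh
LCOE = 3015266 / 19585320
LCOE = 0.1540 $/kWh

0.1540


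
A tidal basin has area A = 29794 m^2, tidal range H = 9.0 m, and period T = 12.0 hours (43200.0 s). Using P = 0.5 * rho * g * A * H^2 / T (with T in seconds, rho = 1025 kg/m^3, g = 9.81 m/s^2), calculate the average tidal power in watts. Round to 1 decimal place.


Convert period to seconds: T = 12.0 * 3600 = 43200.0 s
H^2 = 9.0^2 = 81.0
P = 0.5 * rho * g * A * H^2 / T
P = 0.5 * 1025 * 9.81 * 29794 * 81.0 / 43200.0
P = 280862.0 W

280862.0


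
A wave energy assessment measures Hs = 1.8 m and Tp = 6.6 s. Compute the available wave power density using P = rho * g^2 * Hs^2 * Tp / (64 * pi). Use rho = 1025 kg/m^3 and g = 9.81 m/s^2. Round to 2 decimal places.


Apply wave power formula:
  g^2 = 9.81^2 = 96.2361
  Hs^2 = 1.8^2 = 3.24
  Numerator = rho * g^2 * Hs^2 * Tp = 1025 * 96.2361 * 3.24 * 6.6 = 2109360.58
  Denominator = 64 * pi = 201.0619
  P = 2109360.58 / 201.0619 = 10491.10 W/m

10491.10


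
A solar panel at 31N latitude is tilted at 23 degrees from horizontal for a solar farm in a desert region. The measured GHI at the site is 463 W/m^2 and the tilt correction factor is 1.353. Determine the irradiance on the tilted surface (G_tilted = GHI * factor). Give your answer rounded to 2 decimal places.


Identify the given values:
  GHI = 463 W/m^2, tilt correction factor = 1.353
Apply the formula G_tilted = GHI * factor:
  G_tilted = 463 * 1.353
  G_tilted = 626.44 W/m^2

626.44


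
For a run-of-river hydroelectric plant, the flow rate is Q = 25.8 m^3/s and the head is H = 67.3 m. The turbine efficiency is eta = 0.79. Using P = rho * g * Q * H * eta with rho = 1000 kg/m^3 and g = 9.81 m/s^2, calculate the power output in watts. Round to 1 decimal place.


Apply the hydropower formula P = rho * g * Q * H * eta
rho * g = 1000 * 9.81 = 9810.0
P = 9810.0 * 25.8 * 67.3 * 0.79
P = 13456461.4 W

13456461.4


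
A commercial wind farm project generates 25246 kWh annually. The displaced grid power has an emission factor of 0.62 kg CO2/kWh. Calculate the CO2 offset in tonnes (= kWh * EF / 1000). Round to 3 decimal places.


CO2 offset in kg = generation * emission_factor
CO2 offset = 25246 * 0.62 = 15652.52 kg
Convert to tonnes:
  CO2 offset = 15652.52 / 1000 = 15.653 tonnes

15.653


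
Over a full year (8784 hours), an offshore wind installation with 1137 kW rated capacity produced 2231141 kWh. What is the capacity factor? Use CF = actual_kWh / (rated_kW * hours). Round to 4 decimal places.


Capacity factor = actual output / maximum possible output
Maximum possible = rated * hours = 1137 * 8784 = 9987408 kWh
CF = 2231141 / 9987408
CF = 0.2234

0.2234


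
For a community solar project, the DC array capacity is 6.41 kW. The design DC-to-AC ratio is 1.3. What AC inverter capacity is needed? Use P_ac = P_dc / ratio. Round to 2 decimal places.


The inverter AC capacity is determined by the DC/AC ratio.
Given: P_dc = 6.41 kW, DC/AC ratio = 1.3
P_ac = P_dc / ratio = 6.41 / 1.3
P_ac = 4.93 kW

4.93


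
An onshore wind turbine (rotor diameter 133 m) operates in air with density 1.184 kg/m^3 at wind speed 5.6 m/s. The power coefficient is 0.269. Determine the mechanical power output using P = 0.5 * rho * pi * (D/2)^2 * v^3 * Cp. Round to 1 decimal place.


Step 1 -- Compute swept area:
  A = pi * (D/2)^2 = pi * (133/2)^2 = 13892.91 m^2
Step 2 -- Apply wind power equation:
  P = 0.5 * rho * A * v^3 * Cp
  v^3 = 5.6^3 = 175.616
  P = 0.5 * 1.184 * 13892.91 * 175.616 * 0.269
  P = 388536.0 W

388536.0


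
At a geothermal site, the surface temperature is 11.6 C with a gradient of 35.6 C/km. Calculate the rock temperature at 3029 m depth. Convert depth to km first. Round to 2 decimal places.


Convert depth to km: 3029 / 1000 = 3.029 km
Temperature increase = gradient * depth_km = 35.6 * 3.029 = 107.83 C
Temperature at depth = T_surface + delta_T = 11.6 + 107.83
T = 119.43 C

119.43


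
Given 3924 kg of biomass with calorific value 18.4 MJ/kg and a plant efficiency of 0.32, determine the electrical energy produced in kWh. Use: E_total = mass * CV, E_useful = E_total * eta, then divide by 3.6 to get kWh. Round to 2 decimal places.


Total energy = mass * CV = 3924 * 18.4 = 72201.6 MJ
Useful energy = total * eta = 72201.6 * 0.32 = 23104.51 MJ
Convert to kWh: 23104.51 / 3.6
Useful energy = 6417.92 kWh

6417.92


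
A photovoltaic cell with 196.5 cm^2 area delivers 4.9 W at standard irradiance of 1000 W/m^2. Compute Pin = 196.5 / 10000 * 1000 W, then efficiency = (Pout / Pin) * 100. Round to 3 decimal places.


First compute the input power:
  Pin = area_cm2 / 10000 * G = 196.5 / 10000 * 1000 = 19.65 W
Then compute efficiency:
  Efficiency = (Pout / Pin) * 100 = (4.9 / 19.65) * 100
  Efficiency = 24.936%

24.936


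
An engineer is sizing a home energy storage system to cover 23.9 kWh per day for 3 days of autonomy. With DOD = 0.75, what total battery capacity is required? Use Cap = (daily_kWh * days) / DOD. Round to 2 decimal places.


Total energy needed = daily * days = 23.9 * 3 = 71.7 kWh
Account for depth of discharge:
  Cap = total_energy / DOD = 71.7 / 0.75
  Cap = 95.60 kWh

95.60


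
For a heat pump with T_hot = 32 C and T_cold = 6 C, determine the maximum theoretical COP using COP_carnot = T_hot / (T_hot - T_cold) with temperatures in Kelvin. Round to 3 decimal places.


Convert to Kelvin:
  T_hot = 32 + 273.15 = 305.15 K
  T_cold = 6 + 273.15 = 279.15 K
Apply Carnot COP formula:
  COP = T_hot_K / (T_hot_K - T_cold_K) = 305.15 / 26.0
  COP = 11.737

11.737


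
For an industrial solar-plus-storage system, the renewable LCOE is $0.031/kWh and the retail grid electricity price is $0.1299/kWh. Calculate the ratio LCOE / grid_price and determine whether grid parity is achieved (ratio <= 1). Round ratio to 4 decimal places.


Compare LCOE to grid price:
  LCOE = $0.031/kWh, Grid price = $0.1299/kWh
  Ratio = LCOE / grid_price = 0.031 / 0.1299 = 0.2386
  Grid parity achieved (ratio <= 1)? yes

0.2386


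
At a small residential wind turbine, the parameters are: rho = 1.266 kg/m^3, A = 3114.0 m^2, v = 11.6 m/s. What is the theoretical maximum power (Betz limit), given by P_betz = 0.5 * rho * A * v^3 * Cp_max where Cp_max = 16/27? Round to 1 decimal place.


The Betz coefficient Cp_max = 16/27 = 0.5926
v^3 = 11.6^3 = 1560.896
P_betz = 0.5 * rho * A * v^3 * Cp_max
P_betz = 0.5 * 1.266 * 3114.0 * 1560.896 * 0.5926
P_betz = 1823276.4 W

1823276.4


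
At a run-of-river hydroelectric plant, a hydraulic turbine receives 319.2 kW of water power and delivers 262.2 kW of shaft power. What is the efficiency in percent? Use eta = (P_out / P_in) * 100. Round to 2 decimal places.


Turbine efficiency = (output power / input power) * 100
eta = (262.2 / 319.2) * 100
eta = 82.14%

82.14


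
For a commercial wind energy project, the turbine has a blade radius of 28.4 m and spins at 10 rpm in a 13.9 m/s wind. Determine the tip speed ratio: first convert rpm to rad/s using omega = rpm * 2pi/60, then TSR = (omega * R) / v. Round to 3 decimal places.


Convert rotational speed to rad/s:
  omega = 10 * 2 * pi / 60 = 1.0472 rad/s
Compute tip speed:
  v_tip = omega * R = 1.0472 * 28.4 = 29.74 m/s
Tip speed ratio:
  TSR = v_tip / v_wind = 29.74 / 13.9 = 2.140

2.140


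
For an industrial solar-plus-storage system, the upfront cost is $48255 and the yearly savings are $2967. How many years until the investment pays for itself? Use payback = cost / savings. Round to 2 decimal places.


Simple payback period = initial cost / annual savings
Payback = 48255 / 2967
Payback = 16.26 years

16.26


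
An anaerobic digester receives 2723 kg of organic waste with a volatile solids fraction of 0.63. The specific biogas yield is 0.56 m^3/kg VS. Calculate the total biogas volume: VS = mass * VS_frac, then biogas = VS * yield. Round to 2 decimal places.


Compute volatile solids:
  VS = mass * VS_fraction = 2723 * 0.63 = 1715.49 kg
Calculate biogas volume:
  Biogas = VS * specific_yield = 1715.49 * 0.56
  Biogas = 960.67 m^3

960.67


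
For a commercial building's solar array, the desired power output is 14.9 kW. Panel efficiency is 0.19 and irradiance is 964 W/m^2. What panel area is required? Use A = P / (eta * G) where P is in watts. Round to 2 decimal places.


Convert target power to watts: P = 14.9 * 1000 = 14900.0 W
Compute denominator: eta * G = 0.19 * 964 = 183.16
Required area A = P / (eta * G) = 14900.0 / 183.16
A = 81.35 m^2

81.35


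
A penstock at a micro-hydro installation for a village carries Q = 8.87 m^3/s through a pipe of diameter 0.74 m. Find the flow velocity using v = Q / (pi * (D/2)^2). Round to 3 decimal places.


Compute pipe cross-sectional area:
  A = pi * (D/2)^2 = pi * (0.74/2)^2 = 0.4301 m^2
Calculate velocity:
  v = Q / A = 8.87 / 0.4301
  v = 20.624 m/s

20.624


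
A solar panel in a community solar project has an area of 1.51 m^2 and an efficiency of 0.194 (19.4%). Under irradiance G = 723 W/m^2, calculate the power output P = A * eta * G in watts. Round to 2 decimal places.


Use the solar power formula P = A * eta * G.
Given: A = 1.51 m^2, eta = 0.194, G = 723 W/m^2
P = 1.51 * 0.194 * 723
P = 211.80 W

211.80


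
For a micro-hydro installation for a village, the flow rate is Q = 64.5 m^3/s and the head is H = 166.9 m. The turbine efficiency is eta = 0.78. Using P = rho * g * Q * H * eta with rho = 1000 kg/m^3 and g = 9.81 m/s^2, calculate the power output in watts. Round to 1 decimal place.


Apply the hydropower formula P = rho * g * Q * H * eta
rho * g = 1000 * 9.81 = 9810.0
P = 9810.0 * 64.5 * 166.9 * 0.78
P = 82372009.6 W

82372009.6


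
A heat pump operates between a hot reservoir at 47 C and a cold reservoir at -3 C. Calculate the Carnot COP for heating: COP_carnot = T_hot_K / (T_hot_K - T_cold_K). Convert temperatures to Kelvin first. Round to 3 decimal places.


Convert to Kelvin:
  T_hot = 47 + 273.15 = 320.15 K
  T_cold = -3 + 273.15 = 270.15 K
Apply Carnot COP formula:
  COP = T_hot_K / (T_hot_K - T_cold_K) = 320.15 / 50.0
  COP = 6.403

6.403


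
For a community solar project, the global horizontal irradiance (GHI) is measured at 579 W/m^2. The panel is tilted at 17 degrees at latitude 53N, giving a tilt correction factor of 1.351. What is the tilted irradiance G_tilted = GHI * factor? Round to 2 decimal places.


Identify the given values:
  GHI = 579 W/m^2, tilt correction factor = 1.351
Apply the formula G_tilted = GHI * factor:
  G_tilted = 579 * 1.351
  G_tilted = 782.23 W/m^2

782.23


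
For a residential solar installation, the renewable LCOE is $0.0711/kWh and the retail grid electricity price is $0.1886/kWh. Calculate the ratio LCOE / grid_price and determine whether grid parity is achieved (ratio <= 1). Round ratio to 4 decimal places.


Compare LCOE to grid price:
  LCOE = $0.0711/kWh, Grid price = $0.1886/kWh
  Ratio = LCOE / grid_price = 0.0711 / 0.1886 = 0.3770
  Grid parity achieved (ratio <= 1)? yes

0.3770


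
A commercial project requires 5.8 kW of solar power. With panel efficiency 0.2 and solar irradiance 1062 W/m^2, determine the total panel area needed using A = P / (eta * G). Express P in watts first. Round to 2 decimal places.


Convert target power to watts: P = 5.8 * 1000 = 5800.0 W
Compute denominator: eta * G = 0.2 * 1062 = 212.4
Required area A = P / (eta * G) = 5800.0 / 212.4
A = 27.31 m^2

27.31


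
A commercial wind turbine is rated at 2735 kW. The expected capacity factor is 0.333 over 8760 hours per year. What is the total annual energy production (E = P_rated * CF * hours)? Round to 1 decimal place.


Annual energy = rated_kW * capacity_factor * hours_per_year
Given: P_rated = 2735 kW, CF = 0.333, hours = 8760
E = 2735 * 0.333 * 8760
E = 7978213.8 kWh

7978213.8


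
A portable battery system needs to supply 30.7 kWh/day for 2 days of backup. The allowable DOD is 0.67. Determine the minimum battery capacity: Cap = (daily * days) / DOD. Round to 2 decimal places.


Total energy needed = daily * days = 30.7 * 2 = 61.4 kWh
Account for depth of discharge:
  Cap = total_energy / DOD = 61.4 / 0.67
  Cap = 91.64 kWh

91.64


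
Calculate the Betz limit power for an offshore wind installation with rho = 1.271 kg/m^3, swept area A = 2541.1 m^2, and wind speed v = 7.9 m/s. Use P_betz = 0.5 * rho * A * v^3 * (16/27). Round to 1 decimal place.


The Betz coefficient Cp_max = 16/27 = 0.5926
v^3 = 7.9^3 = 493.039
P_betz = 0.5 * rho * A * v^3 * Cp_max
P_betz = 0.5 * 1.271 * 2541.1 * 493.039 * 0.5926
P_betz = 471818.3 W

471818.3


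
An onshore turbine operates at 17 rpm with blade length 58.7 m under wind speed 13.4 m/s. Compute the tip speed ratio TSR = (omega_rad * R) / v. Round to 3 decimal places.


Convert rotational speed to rad/s:
  omega = 17 * 2 * pi / 60 = 1.7802 rad/s
Compute tip speed:
  v_tip = omega * R = 1.7802 * 58.7 = 104.5 m/s
Tip speed ratio:
  TSR = v_tip / v_wind = 104.5 / 13.4 = 7.798

7.798


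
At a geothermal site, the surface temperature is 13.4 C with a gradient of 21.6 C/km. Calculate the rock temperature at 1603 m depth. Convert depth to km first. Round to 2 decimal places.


Convert depth to km: 1603 / 1000 = 1.603 km
Temperature increase = gradient * depth_km = 21.6 * 1.603 = 34.62 C
Temperature at depth = T_surface + delta_T = 13.4 + 34.62
T = 48.02 C

48.02


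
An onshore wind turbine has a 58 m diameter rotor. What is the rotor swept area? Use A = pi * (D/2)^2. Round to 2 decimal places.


Compute the rotor radius:
  r = D / 2 = 58 / 2 = 29.0 m
Calculate swept area:
  A = pi * r^2 = pi * 29.0^2
  A = 2642.08 m^2

2642.08


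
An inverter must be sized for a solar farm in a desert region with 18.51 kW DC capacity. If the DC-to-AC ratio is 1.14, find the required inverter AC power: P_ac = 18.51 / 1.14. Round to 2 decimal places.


The inverter AC capacity is determined by the DC/AC ratio.
Given: P_dc = 18.51 kW, DC/AC ratio = 1.14
P_ac = P_dc / ratio = 18.51 / 1.14
P_ac = 16.24 kW

16.24


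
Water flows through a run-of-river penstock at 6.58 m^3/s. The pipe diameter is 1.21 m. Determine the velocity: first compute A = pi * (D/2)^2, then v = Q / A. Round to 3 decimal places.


Compute pipe cross-sectional area:
  A = pi * (D/2)^2 = pi * (1.21/2)^2 = 1.1499 m^2
Calculate velocity:
  v = Q / A = 6.58 / 1.1499
  v = 5.722 m/s

5.722


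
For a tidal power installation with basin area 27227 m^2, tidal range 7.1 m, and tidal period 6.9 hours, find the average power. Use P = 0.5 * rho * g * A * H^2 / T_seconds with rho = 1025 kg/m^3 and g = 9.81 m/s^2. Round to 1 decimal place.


Convert period to seconds: T = 6.9 * 3600 = 24840.0 s
H^2 = 7.1^2 = 50.41
P = 0.5 * rho * g * A * H^2 / T
P = 0.5 * 1025 * 9.81 * 27227 * 50.41 / 24840.0
P = 277797.1 W

277797.1


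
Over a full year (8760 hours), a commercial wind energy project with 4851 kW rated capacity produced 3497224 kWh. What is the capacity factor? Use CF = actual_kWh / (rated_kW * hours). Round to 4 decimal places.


Capacity factor = actual output / maximum possible output
Maximum possible = rated * hours = 4851 * 8760 = 42494760 kWh
CF = 3497224 / 42494760
CF = 0.0823

0.0823


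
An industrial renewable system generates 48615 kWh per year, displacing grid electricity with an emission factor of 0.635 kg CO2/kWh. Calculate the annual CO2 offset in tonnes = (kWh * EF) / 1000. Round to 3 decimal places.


CO2 offset in kg = generation * emission_factor
CO2 offset = 48615 * 0.635 = 30870.53 kg
Convert to tonnes:
  CO2 offset = 30870.53 / 1000 = 30.871 tonnes

30.871


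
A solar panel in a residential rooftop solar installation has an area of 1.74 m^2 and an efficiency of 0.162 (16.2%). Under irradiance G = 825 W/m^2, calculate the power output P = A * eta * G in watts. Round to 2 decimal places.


Use the solar power formula P = A * eta * G.
Given: A = 1.74 m^2, eta = 0.162, G = 825 W/m^2
P = 1.74 * 0.162 * 825
P = 232.55 W

232.55


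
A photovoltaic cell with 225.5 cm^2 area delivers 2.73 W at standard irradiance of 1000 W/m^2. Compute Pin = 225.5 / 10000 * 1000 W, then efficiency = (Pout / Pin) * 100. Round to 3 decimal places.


First compute the input power:
  Pin = area_cm2 / 10000 * G = 225.5 / 10000 * 1000 = 22.55 W
Then compute efficiency:
  Efficiency = (Pout / Pin) * 100 = (2.73 / 22.55) * 100
  Efficiency = 12.106%

12.106


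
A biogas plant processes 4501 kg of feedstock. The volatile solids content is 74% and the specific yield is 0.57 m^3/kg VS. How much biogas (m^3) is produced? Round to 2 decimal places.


Compute volatile solids:
  VS = mass * VS_fraction = 4501 * 0.74 = 3330.74 kg
Calculate biogas volume:
  Biogas = VS * specific_yield = 3330.74 * 0.57
  Biogas = 1898.52 m^3

1898.52


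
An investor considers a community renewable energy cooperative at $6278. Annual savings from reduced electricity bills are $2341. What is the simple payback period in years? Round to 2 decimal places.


Simple payback period = initial cost / annual savings
Payback = 6278 / 2341
Payback = 2.68 years

2.68


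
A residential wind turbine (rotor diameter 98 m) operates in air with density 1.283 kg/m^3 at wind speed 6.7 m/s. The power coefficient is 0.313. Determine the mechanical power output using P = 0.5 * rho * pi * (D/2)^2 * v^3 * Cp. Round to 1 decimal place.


Step 1 -- Compute swept area:
  A = pi * (D/2)^2 = pi * (98/2)^2 = 7542.96 m^2
Step 2 -- Apply wind power equation:
  P = 0.5 * rho * A * v^3 * Cp
  v^3 = 6.7^3 = 300.763
  P = 0.5 * 1.283 * 7542.96 * 300.763 * 0.313
  P = 455520.0 W

455520.0


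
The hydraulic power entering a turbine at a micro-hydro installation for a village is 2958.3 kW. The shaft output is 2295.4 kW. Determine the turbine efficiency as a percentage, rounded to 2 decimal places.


Turbine efficiency = (output power / input power) * 100
eta = (2295.4 / 2958.3) * 100
eta = 77.59%

77.59
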